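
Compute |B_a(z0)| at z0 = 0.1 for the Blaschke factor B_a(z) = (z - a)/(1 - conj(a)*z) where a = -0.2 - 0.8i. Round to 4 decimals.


Step 1: Numerator z0 - a = 0.1 - (-0.2 - 0.8i) = 0.3 + 0.8i
Step 2: Denominator 1 - conj(a)*z0 = 1 - (-0.2 + 0.8i)*0.1 = 1.02 - 0.08i
Step 3: |z0 - a|^2 = 0.3^2 + 0.8^2 = 0.73; |1 - conj(a)*z0|^2 = 1.02^2 + (-0.08)^2 = 1.0468
Step 4: |B_a(0.1)| = sqrt(0.73 / 1.0468) = sqrt(0.697363)
Step 5: = 0.8351

0.8351


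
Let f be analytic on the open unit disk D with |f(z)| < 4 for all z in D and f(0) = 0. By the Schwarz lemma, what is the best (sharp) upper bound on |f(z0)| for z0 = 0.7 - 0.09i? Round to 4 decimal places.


Step 1: g = f/4 maps D -> D with g(0) = 0, so by the Schwarz lemma |g(z)| <= |z|, i.e. |f(z)| <= 4|z|; this is sharp (f(z) = 4z).
Step 2: |z0|^2 = 0.7^2 + (-0.09)^2 = 0.4981
Step 3: |z0| = sqrt(0.4981) = 0.705762
Step 4: Best bound = 4 * |z0| = 4 * 0.705762 = 2.823

2.823


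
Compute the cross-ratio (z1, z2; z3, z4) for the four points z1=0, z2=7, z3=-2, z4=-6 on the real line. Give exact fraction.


Step 1: (z1-z3)(z2-z4) = 2 * 13 = 26
Step 2: (z1-z4)(z2-z3) = 6 * 9 = 54
Step 3: Cross-ratio = 26/54 = 13/27

13/27


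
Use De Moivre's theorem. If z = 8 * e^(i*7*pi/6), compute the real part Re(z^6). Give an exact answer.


Step 1: By De Moivre's theorem, z^6 = 8^6 * e^(i*6*7*pi/6) = 262144 * (cos(7*pi) + i*sin(7*pi))
Step 2: |z|^6 = 8^6 = 262144
Step 3: Reduce the angle mod 2*pi: 7*pi - 6*pi = pi
Step 4: cos(pi) = -1
Step 5: Re(z^6) = 262144 * (-1) = -262144

-262144


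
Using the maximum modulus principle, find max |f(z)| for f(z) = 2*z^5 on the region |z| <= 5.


Step 1: On |z| = 5, |f(z)| = 2 * |z|^5 = 2 * 5^5
Step 2: By maximum modulus principle, maximum is on boundary.
Step 3: Maximum = 2 * 3125 = 6250

6250


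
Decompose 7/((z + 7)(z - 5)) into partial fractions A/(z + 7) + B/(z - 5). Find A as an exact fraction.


Step 1: Multiply both sides by (z + 7) and set z = -7
Step 2: A = 7 / (-7 - 5)
Step 3: A = 7 / (-12)
Step 4: A = -7/12

-7/12


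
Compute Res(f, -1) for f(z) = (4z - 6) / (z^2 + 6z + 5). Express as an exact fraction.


Step 1: Q(z) = z^2 + 6z + 5 = (z + 1)(z + 5)
Step 2: Q'(z) = 2z + 6
Step 3: Q'(-1) = 4, P(-1) = -10
Step 4: Res = P(-1)/Q'(-1) = -10/4 = -5/2

-5/2


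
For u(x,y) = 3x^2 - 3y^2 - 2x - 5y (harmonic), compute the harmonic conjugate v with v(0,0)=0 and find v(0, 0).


Step 1: v_x = -u_y = 6y + 5
Step 2: v_y = u_x = 6x - 2
Step 3: v = 6xy + 5x - 2y + C
Step 4: v(0,0) = 0 => C = 0
Step 5: v(0, 0) = 0

0


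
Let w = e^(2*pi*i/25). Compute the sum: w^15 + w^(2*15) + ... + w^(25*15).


Step 1: The sum sum_{j=1}^{n} w^(k*j) equals n if n | k, else 0.
Step 2: Here n = 25, k = 15
Step 3: Does n divide k? 25 | 15 -> False
Step 4: Sum = 0

0


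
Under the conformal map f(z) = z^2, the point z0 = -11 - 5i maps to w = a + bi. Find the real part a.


Step 1: z0 = -11 - 5i
Step 2: z0^2 = (-11)^2 - (-5)^2 + 110i
Step 3: real part = 121 - 25 = 96

96


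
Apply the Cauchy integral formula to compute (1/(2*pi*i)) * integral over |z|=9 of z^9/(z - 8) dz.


Step 1: f(z) = z^9, a = 8 is inside |z| = 9
Step 2: By Cauchy integral formula: (1/(2pi*i)) * integral = f(a)
Step 3: f(8) = 8^9 = 134217728

134217728


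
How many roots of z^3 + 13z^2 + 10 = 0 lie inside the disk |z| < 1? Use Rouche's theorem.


Step 1: On |z| = 1 the three terms have sizes |z^3| = 1^3 = 1, |13z^2| = 13*1^2 = 13, |10| = 10
Step 2: The dominant term is g(z) = 13z^2; let h(z) = z^3 + 10 so f = g + h
Step 3: On |z| = 1: |g| = 13 and |h| <= 1 + 10 = 11
Step 4: Since 13 > 11, |h| < |g| on |z| = 1, so by Rouche f has the same number of zeros as g inside |z| < 1
Step 5: g(z) = 13z^2 has 2 zeros (at the origin, multiplicity 2) inside |z| < 1. Answer = 2

2


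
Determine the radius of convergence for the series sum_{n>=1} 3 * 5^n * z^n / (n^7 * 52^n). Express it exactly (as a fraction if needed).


Step 1: General term a_n = 3 * 5^n / (n^7 * 52^n)
Step 2: By the root test, |a_n|^(1/n) = 3^(1/n) * 5 / (n^(7/n) * 52) -> 5/52 as n -> infinity (since 3^(1/n) -> 1 and n^(7/n) -> 1)
Step 3: R = 1/lim|a_n|^(1/n) = 52/5

52/5


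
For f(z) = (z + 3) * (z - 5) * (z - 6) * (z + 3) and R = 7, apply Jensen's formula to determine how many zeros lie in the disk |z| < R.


Jensen's formula: (1/2pi)*integral log|f(Re^it)|dt = log|f(0)| + sum_{|a_k|<R} log(R/|a_k|)
Step 1: f(0) = 3 * (-5) * (-6) * 3 = 270
Step 2: log|f(0)| = log|-3| + log|5| + log|6| + log|-3| = 5.5984
Step 3: Zeros inside |z| < 7: -3, 5, 6, -3
Step 4: Jensen sum = log(7/3) + log(7/5) + log(7/6) + log(7/3) = 2.1852
Step 5: n(R) = number of terms in the Jensen sum = count of zeros inside |z| < 7 = 4

4


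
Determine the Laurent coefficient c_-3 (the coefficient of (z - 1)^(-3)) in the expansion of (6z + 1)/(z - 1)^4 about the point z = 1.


Step 1: Write the numerator in powers of (z - 1): 6z + 1 = 6(z - 1) + (6*1 + 1) = 6(z - 1) + 7
Step 2: Divide by (z - 1)^4: f(z) = 7(z - 1)^(-4) + 6(z - 1)^(-3)
Step 3: This finite sum is the Laurent series of f about z = 1.
Step 4: Coefficient of (z - 1)^(-3) = coefficient of (z - 1) in the re-centred numerator = 6

6


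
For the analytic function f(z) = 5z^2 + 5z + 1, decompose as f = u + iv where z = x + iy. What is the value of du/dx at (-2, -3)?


Step 1: f(z) = 5(x+iy)^2 + 5(x+iy) + 1
Step 2: u = 5(x^2 - y^2) + 5x + 1
Step 3: u_x = 10x + 5
Step 4: At (-2, -3): u_x = -20 + 5 = -15

-15


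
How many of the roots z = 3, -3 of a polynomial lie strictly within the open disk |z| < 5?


Step 1: Check each root:
  z = 3: |3| = 3 < 5
  z = -3: |-3| = 3 < 5
Step 2: Count = 2

2


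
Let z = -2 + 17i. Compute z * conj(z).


Step 1: conj(z) = -2 - 17i
Step 2: z * conj(z) = (-2)^2 + 17^2
Step 3: = 4 + 289 = 293

293


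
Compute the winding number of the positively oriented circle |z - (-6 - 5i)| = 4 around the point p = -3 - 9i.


Step 1: Center c = (-6, -5), radius = 4
Step 2: |p - c|^2 = 3^2 + (-4)^2 = 25
Step 3: r^2 = 16
Step 4: |p-c| > r so winding number = 0

0


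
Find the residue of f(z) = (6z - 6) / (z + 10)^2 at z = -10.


Step 1: Pole of order 2 at z = -10
Step 2: Res = lim d/dz [(z + 10)^2 * f(z)] as z -> -10
Step 3: (z + 10)^2 * f(z) = 6z - 6
Step 4: d/dz[6z - 6] = 6

6


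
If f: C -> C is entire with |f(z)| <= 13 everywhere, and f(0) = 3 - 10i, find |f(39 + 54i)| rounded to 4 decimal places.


Step 1: By Liouville's theorem, a bounded entire function is constant.
Step 2: f(z) = f(0) = 3 - 10i for all z.
Step 3: |f(w)| = |3 - 10i| = sqrt(9 + 100)
Step 4: = 10.4403

10.4403


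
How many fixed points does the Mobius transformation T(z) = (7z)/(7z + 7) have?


Step 1: Fixed points satisfy T(z) = z
Step 2: 7z^2 = 0
Step 3: Discriminant = 0^2 - 4*7*0 = 0
Step 4: Number of fixed points = 1

1


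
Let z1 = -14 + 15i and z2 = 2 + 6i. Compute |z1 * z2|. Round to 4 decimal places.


Step 1: |z1| = sqrt((-14)^2 + 15^2) = sqrt(421)
Step 2: |z2| = sqrt(2^2 + 6^2) = sqrt(40)
Step 3: |z1*z2| = |z1|*|z2| = sqrt(421) * sqrt(40) = sqrt(421 * 40) = sqrt(16840)
Step 4: = 129.769

129.769


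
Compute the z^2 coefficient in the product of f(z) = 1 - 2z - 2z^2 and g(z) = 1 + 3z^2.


Step 1: z^2 term in f*g comes from: (1)*(3z^2) + (-2z)*(0) + (-2z^2)*(1)
Step 2: = 3 + 0 - 2
Step 3: = 1

1


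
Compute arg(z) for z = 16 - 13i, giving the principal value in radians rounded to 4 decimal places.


Step 1: z = 16 - 13i
Step 2: arg(z) = atan2(-13, 16)
Step 3: arg(z) = -0.6823

-0.6823


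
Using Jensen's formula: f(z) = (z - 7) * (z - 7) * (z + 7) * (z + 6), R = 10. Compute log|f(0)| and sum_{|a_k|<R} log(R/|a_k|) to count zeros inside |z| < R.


Jensen's formula: (1/2pi)*integral log|f(Re^it)|dt = log|f(0)| + sum_{|a_k|<R} log(R/|a_k|)
Step 1: f(0) = (-7) * (-7) * 7 * 6 = 2058
Step 2: log|f(0)| = log|7| + log|7| + log|-7| + log|-6| = 7.6295
Step 3: Zeros inside |z| < 10: 7, 7, -7, -6
Step 4: Jensen sum = log(10/7) + log(10/7) + log(10/7) + log(10/6) = 1.5809
Step 5: n(R) = number of terms in the Jensen sum = count of zeros inside |z| < 10 = 4

4


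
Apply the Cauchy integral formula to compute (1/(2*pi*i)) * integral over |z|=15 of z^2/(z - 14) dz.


Step 1: f(z) = z^2, a = 14 is inside |z| = 15
Step 2: By Cauchy integral formula: (1/(2pi*i)) * integral = f(a)
Step 3: f(14) = 14^2 = 196

196


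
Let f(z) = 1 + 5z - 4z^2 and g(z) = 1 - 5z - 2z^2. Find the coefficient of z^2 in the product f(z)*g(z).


Step 1: z^2 term in f*g comes from: (1)*(-2z^2) + (5z)*(-5z) + (-4z^2)*(1)
Step 2: = -2 - 25 - 4
Step 3: = -31

-31


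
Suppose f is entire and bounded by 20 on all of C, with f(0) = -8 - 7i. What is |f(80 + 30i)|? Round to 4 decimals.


Step 1: By Liouville's theorem, a bounded entire function is constant.
Step 2: f(z) = f(0) = -8 - 7i for all z.
Step 3: |f(w)| = |-8 - 7i| = sqrt(64 + 49)
Step 4: = 10.6301

10.6301


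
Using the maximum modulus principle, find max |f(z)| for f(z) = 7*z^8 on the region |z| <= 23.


Step 1: On |z| = 23, |f(z)| = 7 * |z|^8 = 7 * 23^8
Step 2: By maximum modulus principle, maximum is on boundary.
Step 3: Maximum = 7 * 78310985281 = 548176896967

548176896967


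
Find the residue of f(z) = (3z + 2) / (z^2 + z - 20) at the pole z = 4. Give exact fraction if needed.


Step 1: Q(z) = z^2 + z - 20 = (z - 4)(z + 5)
Step 2: Q'(z) = 2z + 1
Step 3: Q'(4) = 9, P(4) = 14
Step 4: Res = P(4)/Q'(4) = 14/9 = 14/9

14/9


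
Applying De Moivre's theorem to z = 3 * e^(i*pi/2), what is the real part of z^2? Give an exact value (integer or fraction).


Step 1: By De Moivre's theorem, z^2 = 3^2 * e^(i*2*pi/2) = 9 * (cos(pi) + i*sin(pi))
Step 2: |z|^2 = 3^2 = 9
Step 3: The angle pi already lies in [0, 2*pi)
Step 4: cos(pi) = -1
Step 5: Re(z^2) = 9 * (-1) = -9

-9


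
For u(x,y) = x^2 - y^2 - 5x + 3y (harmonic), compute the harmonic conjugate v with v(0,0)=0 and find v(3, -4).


Step 1: v_x = -u_y = 2y - 3
Step 2: v_y = u_x = 2x - 5
Step 3: v = 2xy - 3x - 5y + C
Step 4: v(0,0) = 0 => C = 0
Step 5: v(3, -4) = -13

-13


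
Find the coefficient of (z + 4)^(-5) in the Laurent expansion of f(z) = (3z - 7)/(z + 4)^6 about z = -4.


Step 1: Write the numerator in powers of (z + 4): 3z - 7 = 3(z + 4) + (3*(-4) - 7) = 3(z + 4) - 19
Step 2: Divide by (z + 4)^6: f(z) = -19(z + 4)^(-6) + 3(z + 4)^(-5)
Step 3: This finite sum is the Laurent series of f about z = -4.
Step 4: Coefficient of (z + 4)^(-5) = coefficient of (z + 4) in the re-centred numerator = 3

3


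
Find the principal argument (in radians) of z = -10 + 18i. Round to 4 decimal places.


Step 1: z = -10 + 18i
Step 2: arg(z) = atan2(18, -10)
Step 3: arg(z) = 2.0779

2.0779


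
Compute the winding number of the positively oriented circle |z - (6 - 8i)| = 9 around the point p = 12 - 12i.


Step 1: Center c = (6, -8), radius = 9
Step 2: |p - c|^2 = 6^2 + (-4)^2 = 52
Step 3: r^2 = 81
Step 4: |p-c| < r so winding number = 1

1


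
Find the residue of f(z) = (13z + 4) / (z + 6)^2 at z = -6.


Step 1: Pole of order 2 at z = -6
Step 2: Res = lim d/dz [(z + 6)^2 * f(z)] as z -> -6
Step 3: (z + 6)^2 * f(z) = 13z + 4
Step 4: d/dz[13z + 4] = 13

13


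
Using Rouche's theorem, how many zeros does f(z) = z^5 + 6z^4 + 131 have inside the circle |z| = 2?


Step 1: On |z| = 2 the three terms have sizes |z^5| = 2^5 = 32, |6z^4| = 6*2^4 = 96, |131| = 131
Step 2: The dominant term is g(z) = 131; let h(z) = z^5 + 6z^4 so f = g + h
Step 3: On |z| = 2: |g| = 131 and |h| <= 32 + 96 = 128
Step 4: Since 131 > 128, |h| < |g| on |z| = 2, so by Rouche f has the same number of zeros as g inside |z| < 2
Step 5: g(z) = 131 is a nonzero constant with no zeros inside |z| < 2. Answer = 0

0


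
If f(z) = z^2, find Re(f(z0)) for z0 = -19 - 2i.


Step 1: z0 = -19 - 2i
Step 2: z0^2 = (-19)^2 - (-2)^2 + 76i
Step 3: real part = 361 - 4 = 357

357


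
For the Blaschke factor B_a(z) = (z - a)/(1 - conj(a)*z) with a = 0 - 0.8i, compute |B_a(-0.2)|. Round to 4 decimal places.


Step 1: Numerator z0 - a = -0.2 - (0 - 0.8i) = -0.2 + 0.8i
Step 2: Denominator 1 - conj(a)*z0 = 1 - (0 + 0.8i)*(-0.2) = 1 + 0.16i
Step 3: |z0 - a|^2 = (-0.2)^2 + 0.8^2 = 0.68; |1 - conj(a)*z0|^2 = 1^2 + 0.16^2 = 1.0256
Step 4: |B_a(-0.2)| = sqrt(0.68 / 1.0256) = sqrt(0.663027)
Step 5: = 0.8143

0.8143


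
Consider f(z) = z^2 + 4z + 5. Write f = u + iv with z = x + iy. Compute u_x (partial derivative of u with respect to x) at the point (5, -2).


Step 1: f(z) = (x+iy)^2 + 4(x+iy) + 5
Step 2: u = (x^2 - y^2) + 4x + 5
Step 3: u_x = 2x + 4
Step 4: At (5, -2): u_x = 10 + 4 = 14

14


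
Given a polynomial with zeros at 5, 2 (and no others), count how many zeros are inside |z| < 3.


Step 1: Check each root:
  z = 5: |5| = 5 >= 3
  z = 2: |2| = 2 < 3
Step 2: Count = 1

1


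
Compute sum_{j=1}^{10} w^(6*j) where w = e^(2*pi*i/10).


Step 1: The sum sum_{j=1}^{n} w^(k*j) equals n if n | k, else 0.
Step 2: Here n = 10, k = 6
Step 3: Does n divide k? 10 | 6 -> False
Step 4: Sum = 0

0


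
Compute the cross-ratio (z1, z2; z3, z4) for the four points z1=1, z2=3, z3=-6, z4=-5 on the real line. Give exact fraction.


Step 1: (z1-z3)(z2-z4) = 7 * 8 = 56
Step 2: (z1-z4)(z2-z3) = 6 * 9 = 54
Step 3: Cross-ratio = 56/54 = 28/27

28/27


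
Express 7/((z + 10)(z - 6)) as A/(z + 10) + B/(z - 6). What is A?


Step 1: Multiply both sides by (z + 10) and set z = -10
Step 2: A = 7 / (-10 - 6)
Step 3: A = 7 / (-16)
Step 4: A = -7/16

-7/16


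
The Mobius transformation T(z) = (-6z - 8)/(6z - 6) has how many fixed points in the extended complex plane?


Step 1: Fixed points satisfy T(z) = z
Step 2: 6z^2 + 8 = 0
Step 3: Discriminant = 0^2 - 4*6*8 = -192
Step 4: Number of fixed points = 2

2


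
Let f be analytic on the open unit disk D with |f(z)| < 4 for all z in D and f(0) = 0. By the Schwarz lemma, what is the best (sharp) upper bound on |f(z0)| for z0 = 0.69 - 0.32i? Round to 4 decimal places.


Step 1: g = f/4 maps D -> D with g(0) = 0, so by the Schwarz lemma |g(z)| <= |z|, i.e. |f(z)| <= 4|z|; this is sharp (f(z) = 4z).
Step 2: |z0|^2 = 0.69^2 + (-0.32)^2 = 0.5785
Step 3: |z0| = sqrt(0.5785) = 0.760592
Step 4: Best bound = 4 * |z0| = 4 * 0.760592 = 3.0424

3.0424


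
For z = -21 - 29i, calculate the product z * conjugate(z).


Step 1: conj(z) = -21 + 29i
Step 2: z * conj(z) = (-21)^2 + (-29)^2
Step 3: = 441 + 841 = 1282

1282


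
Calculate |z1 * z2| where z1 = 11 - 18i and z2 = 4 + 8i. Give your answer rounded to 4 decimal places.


Step 1: |z1| = sqrt(11^2 + (-18)^2) = sqrt(445)
Step 2: |z2| = sqrt(4^2 + 8^2) = sqrt(80)
Step 3: |z1*z2| = |z1|*|z2| = sqrt(445) * sqrt(80) = sqrt(445 * 80) = sqrt(35600)
Step 4: = 188.6796

188.6796


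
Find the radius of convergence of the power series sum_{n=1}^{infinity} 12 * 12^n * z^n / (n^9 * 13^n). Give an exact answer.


Step 1: General term a_n = 12 * 12^n / (n^9 * 13^n)
Step 2: By the root test, |a_n|^(1/n) = 12^(1/n) * 12 / (n^(9/n) * 13) -> 12/13 as n -> infinity (since 12^(1/n) -> 1 and n^(9/n) -> 1)
Step 3: R = 1/lim|a_n|^(1/n) = 13/12

13/12


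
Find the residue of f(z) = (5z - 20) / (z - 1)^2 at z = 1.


Step 1: Pole of order 2 at z = 1
Step 2: Res = lim d/dz [(z - 1)^2 * f(z)] as z -> 1
Step 3: (z - 1)^2 * f(z) = 5z - 20
Step 4: d/dz[5z - 20] = 5

5


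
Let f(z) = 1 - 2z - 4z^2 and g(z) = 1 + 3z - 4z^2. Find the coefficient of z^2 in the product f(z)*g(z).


Step 1: z^2 term in f*g comes from: (1)*(-4z^2) + (-2z)*(3z) + (-4z^2)*(1)
Step 2: = -4 - 6 - 4
Step 3: = -14

-14


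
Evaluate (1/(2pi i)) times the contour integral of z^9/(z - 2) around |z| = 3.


Step 1: f(z) = z^9, a = 2 is inside |z| = 3
Step 2: By Cauchy integral formula: (1/(2pi*i)) * integral = f(a)
Step 3: f(2) = 2^9 = 512

512


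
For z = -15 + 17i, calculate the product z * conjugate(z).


Step 1: conj(z) = -15 - 17i
Step 2: z * conj(z) = (-15)^2 + 17^2
Step 3: = 225 + 289 = 514

514


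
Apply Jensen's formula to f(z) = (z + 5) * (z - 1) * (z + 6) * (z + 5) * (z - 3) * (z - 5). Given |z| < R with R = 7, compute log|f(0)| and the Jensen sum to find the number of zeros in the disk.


Jensen's formula: (1/2pi)*integral log|f(Re^it)|dt = log|f(0)| + sum_{|a_k|<R} log(R/|a_k|)
Step 1: f(0) = 5 * (-1) * 6 * 5 * (-3) * (-5) = -2250
Step 2: log|f(0)| = log|-5| + log|1| + log|-6| + log|-5| + log|3| + log|5| = 7.7187
Step 3: Zeros inside |z| < 7: -5, 1, -6, -5, 3, 5
Step 4: Jensen sum = log(7/5) + log(7/1) + log(7/6) + log(7/5) + log(7/3) + log(7/5) = 3.9568
Step 5: n(R) = number of terms in the Jensen sum = count of zeros inside |z| < 7 = 6

6


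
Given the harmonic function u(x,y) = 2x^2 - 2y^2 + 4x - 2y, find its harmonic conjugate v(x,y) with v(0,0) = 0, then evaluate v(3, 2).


Step 1: v_x = -u_y = 4y + 2
Step 2: v_y = u_x = 4x + 4
Step 3: v = 4xy + 2x + 4y + C
Step 4: v(0,0) = 0 => C = 0
Step 5: v(3, 2) = 38

38


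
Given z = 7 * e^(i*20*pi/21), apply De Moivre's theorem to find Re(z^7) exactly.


Step 1: By De Moivre's theorem, z^7 = 7^7 * e^(i*7*20*pi/21) = 823543 * (cos(20*pi/3) + i*sin(20*pi/3))
Step 2: |z|^7 = 7^7 = 823543
Step 3: Reduce the angle mod 2*pi: 20*pi/3 - 6*pi = 2*pi/3
Step 4: cos(2*pi/3) = -1/2
Step 5: Re(z^7) = 823543 * (-1/2) = -823543/2

-823543/2


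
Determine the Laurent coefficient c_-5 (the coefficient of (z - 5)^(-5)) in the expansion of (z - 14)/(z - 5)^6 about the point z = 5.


Step 1: Write the numerator in powers of (z - 5): z - 14 = (z - 5) + (1*5 - 14) = (z - 5) - 9
Step 2: Divide by (z - 5)^6: f(z) = -9(z - 5)^(-6) + (z - 5)^(-5)
Step 3: This finite sum is the Laurent series of f about z = 5.
Step 4: Coefficient of (z - 5)^(-5) = coefficient of (z - 5) in the re-centred numerator = 1

1


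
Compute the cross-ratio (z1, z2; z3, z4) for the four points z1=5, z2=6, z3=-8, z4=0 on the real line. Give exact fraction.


Step 1: (z1-z3)(z2-z4) = 13 * 6 = 78
Step 2: (z1-z4)(z2-z3) = 5 * 14 = 70
Step 3: Cross-ratio = 78/70 = 39/35

39/35


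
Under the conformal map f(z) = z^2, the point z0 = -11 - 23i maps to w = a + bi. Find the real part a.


Step 1: z0 = -11 - 23i
Step 2: z0^2 = (-11)^2 - (-23)^2 + 506i
Step 3: real part = 121 - 529 = -408

-408


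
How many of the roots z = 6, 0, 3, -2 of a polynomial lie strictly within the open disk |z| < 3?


Step 1: Check each root:
  z = 6: |6| = 6 >= 3
  z = 0: |0| = 0 < 3
  z = 3: |3| = 3 >= 3
  z = -2: |-2| = 2 < 3
Step 2: Count = 2

2


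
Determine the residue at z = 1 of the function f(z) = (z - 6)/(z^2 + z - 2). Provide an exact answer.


Step 1: Q(z) = z^2 + z - 2 = (z - 1)(z + 2)
Step 2: Q'(z) = 2z + 1
Step 3: Q'(1) = 3, P(1) = -5
Step 4: Res = P(1)/Q'(1) = -5/3 = -5/3

-5/3


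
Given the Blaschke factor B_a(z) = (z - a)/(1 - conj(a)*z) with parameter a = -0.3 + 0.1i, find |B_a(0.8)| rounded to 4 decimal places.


Step 1: Numerator z0 - a = 0.8 - (-0.3 + 0.1i) = 1.1 - 0.1i
Step 2: Denominator 1 - conj(a)*z0 = 1 - (-0.3 - 0.1i)*0.8 = 1.24 + 0.08i
Step 3: |z0 - a|^2 = 1.1^2 + (-0.1)^2 = 1.22; |1 - conj(a)*z0|^2 = 1.24^2 + 0.08^2 = 1.544
Step 4: |B_a(0.8)| = sqrt(1.22 / 1.544) = sqrt(0.790155)
Step 5: = 0.8889

0.8889


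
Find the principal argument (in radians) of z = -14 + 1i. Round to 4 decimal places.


Step 1: z = -14 + 1i
Step 2: arg(z) = atan2(1, -14)
Step 3: arg(z) = 3.0703

3.0703


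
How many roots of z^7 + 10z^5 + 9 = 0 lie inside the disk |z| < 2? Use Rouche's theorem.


Step 1: On |z| = 2 the three terms have sizes |z^7| = 2^7 = 128, |10z^5| = 10*2^5 = 320, |9| = 9
Step 2: The dominant term is g(z) = 10z^5; let h(z) = z^7 + 9 so f = g + h
Step 3: On |z| = 2: |g| = 320 and |h| <= 128 + 9 = 137
Step 4: Since 320 > 137, |h| < |g| on |z| = 2, so by Rouche f has the same number of zeros as g inside |z| < 2
Step 5: g(z) = 10z^5 has 5 zeros (at the origin, multiplicity 5) inside |z| < 2. Answer = 5

5


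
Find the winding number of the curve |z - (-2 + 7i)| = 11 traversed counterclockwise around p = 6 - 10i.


Step 1: Center c = (-2, 7), radius = 11
Step 2: |p - c|^2 = 8^2 + (-17)^2 = 353
Step 3: r^2 = 121
Step 4: |p-c| > r so winding number = 0

0


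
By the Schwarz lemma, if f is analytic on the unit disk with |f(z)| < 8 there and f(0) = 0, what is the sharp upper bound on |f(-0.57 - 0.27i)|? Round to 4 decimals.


Step 1: g = f/8 maps D -> D with g(0) = 0, so by the Schwarz lemma |g(z)| <= |z|, i.e. |f(z)| <= 8|z|; this is sharp (f(z) = 8z).
Step 2: |z0|^2 = (-0.57)^2 + (-0.27)^2 = 0.3978
Step 3: |z0| = sqrt(0.3978) = 0.630714
Step 4: Best bound = 8 * |z0| = 8 * 0.630714 = 5.0457

5.0457


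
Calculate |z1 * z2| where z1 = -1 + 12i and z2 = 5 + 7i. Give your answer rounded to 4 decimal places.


Step 1: |z1| = sqrt((-1)^2 + 12^2) = sqrt(145)
Step 2: |z2| = sqrt(5^2 + 7^2) = sqrt(74)
Step 3: |z1*z2| = |z1|*|z2| = sqrt(145) * sqrt(74) = sqrt(145 * 74) = sqrt(10730)
Step 4: = 103.5857

103.5857


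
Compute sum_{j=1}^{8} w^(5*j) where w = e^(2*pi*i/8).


Step 1: The sum sum_{j=1}^{n} w^(k*j) equals n if n | k, else 0.
Step 2: Here n = 8, k = 5
Step 3: Does n divide k? 8 | 5 -> False
Step 4: Sum = 0

0


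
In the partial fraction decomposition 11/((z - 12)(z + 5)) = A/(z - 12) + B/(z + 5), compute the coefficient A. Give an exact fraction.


Step 1: Multiply both sides by (z - 12) and set z = 12
Step 2: A = 11 / (12 + 5)
Step 3: A = 11 / 17
Step 4: A = 11/17

11/17


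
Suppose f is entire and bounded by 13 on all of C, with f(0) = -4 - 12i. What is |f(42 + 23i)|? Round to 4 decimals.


Step 1: By Liouville's theorem, a bounded entire function is constant.
Step 2: f(z) = f(0) = -4 - 12i for all z.
Step 3: |f(w)| = |-4 - 12i| = sqrt(16 + 144)
Step 4: = 12.6491

12.6491


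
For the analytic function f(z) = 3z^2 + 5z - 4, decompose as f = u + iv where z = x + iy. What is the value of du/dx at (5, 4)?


Step 1: f(z) = 3(x+iy)^2 + 5(x+iy) - 4
Step 2: u = 3(x^2 - y^2) + 5x - 4
Step 3: u_x = 6x + 5
Step 4: At (5, 4): u_x = 30 + 5 = 35

35


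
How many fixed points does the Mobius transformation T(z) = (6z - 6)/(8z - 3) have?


Step 1: Fixed points satisfy T(z) = z
Step 2: 8z^2 - 9z + 6 = 0
Step 3: Discriminant = (-9)^2 - 4*8*6 = -111
Step 4: Number of fixed points = 2

2


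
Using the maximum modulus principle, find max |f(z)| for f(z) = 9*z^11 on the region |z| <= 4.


Step 1: On |z| = 4, |f(z)| = 9 * |z|^11 = 9 * 4^11
Step 2: By maximum modulus principle, maximum is on boundary.
Step 3: Maximum = 9 * 4194304 = 37748736

37748736


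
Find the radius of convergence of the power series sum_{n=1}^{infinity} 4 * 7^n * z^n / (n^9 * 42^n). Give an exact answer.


Step 1: General term a_n = 4 * 7^n / (n^9 * 42^n)
Step 2: By the root test, |a_n|^(1/n) = 4^(1/n) * 7 / (n^(9/n) * 42) -> 7/42 as n -> infinity (since 4^(1/n) -> 1 and n^(9/n) -> 1)
Step 3: R = 1/lim|a_n|^(1/n) = 42/7 = 6

6


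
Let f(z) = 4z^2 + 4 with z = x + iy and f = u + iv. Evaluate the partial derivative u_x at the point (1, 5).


Step 1: f(z) = 4(x+iy)^2 + 4
Step 2: u = 4(x^2 - y^2) + 4
Step 3: u_x = 8x + 0
Step 4: At (1, 5): u_x = 8 + 0 = 8

8


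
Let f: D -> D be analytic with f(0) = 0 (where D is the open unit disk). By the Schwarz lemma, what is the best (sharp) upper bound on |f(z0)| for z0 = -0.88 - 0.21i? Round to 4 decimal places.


Step 1: Schwarz lemma: if f: D -> D is analytic with f(0) = 0, then |f(z)| <= |z| for all z in D, and this is sharp (f(z) = z).
Step 2: |z0|^2 = (-0.88)^2 + (-0.21)^2 = 0.8185
Step 3: |z0| = sqrt(0.8185) = 0.90471
Step 4: Best bound = |z0| = 0.9047

0.9047


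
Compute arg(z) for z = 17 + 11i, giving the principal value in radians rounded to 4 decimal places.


Step 1: z = 17 + 11i
Step 2: arg(z) = atan2(11, 17)
Step 3: arg(z) = 0.5743

0.5743


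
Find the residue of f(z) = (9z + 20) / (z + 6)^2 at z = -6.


Step 1: Pole of order 2 at z = -6
Step 2: Res = lim d/dz [(z + 6)^2 * f(z)] as z -> -6
Step 3: (z + 6)^2 * f(z) = 9z + 20
Step 4: d/dz[9z + 20] = 9

9


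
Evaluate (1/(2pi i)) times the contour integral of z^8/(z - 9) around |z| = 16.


Step 1: f(z) = z^8, a = 9 is inside |z| = 16
Step 2: By Cauchy integral formula: (1/(2pi*i)) * integral = f(a)
Step 3: f(9) = 9^8 = 43046721

43046721


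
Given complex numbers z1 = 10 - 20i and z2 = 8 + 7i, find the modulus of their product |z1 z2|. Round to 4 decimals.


Step 1: |z1| = sqrt(10^2 + (-20)^2) = sqrt(500)
Step 2: |z2| = sqrt(8^2 + 7^2) = sqrt(113)
Step 3: |z1*z2| = |z1|*|z2| = sqrt(500) * sqrt(113) = sqrt(500 * 113) = sqrt(56500)
Step 4: = 237.6973

237.6973


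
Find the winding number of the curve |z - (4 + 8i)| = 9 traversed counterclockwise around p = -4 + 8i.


Step 1: Center c = (4, 8), radius = 9
Step 2: |p - c|^2 = (-8)^2 + 0^2 = 64
Step 3: r^2 = 81
Step 4: |p-c| < r so winding number = 1

1


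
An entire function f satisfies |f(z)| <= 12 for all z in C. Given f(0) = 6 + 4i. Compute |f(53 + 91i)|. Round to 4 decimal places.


Step 1: By Liouville's theorem, a bounded entire function is constant.
Step 2: f(z) = f(0) = 6 + 4i for all z.
Step 3: |f(w)| = |6 + 4i| = sqrt(36 + 16)
Step 4: = 7.2111

7.2111


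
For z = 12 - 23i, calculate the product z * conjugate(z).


Step 1: conj(z) = 12 + 23i
Step 2: z * conj(z) = 12^2 + (-23)^2
Step 3: = 144 + 529 = 673

673


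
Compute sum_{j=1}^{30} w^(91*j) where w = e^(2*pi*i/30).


Step 1: The sum sum_{j=1}^{n} w^(k*j) equals n if n | k, else 0.
Step 2: Here n = 30, k = 91
Step 3: Does n divide k? 30 | 91 -> False
Step 4: Sum = 0

0


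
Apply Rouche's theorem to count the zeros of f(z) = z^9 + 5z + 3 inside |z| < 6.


Step 1: On |z| = 6 the three terms have sizes |z^9| = 6^9 = 10077696, |5z| = 5*6 = 30, |3| = 3
Step 2: The dominant term is g(z) = z^9; let h(z) = 5z + 3 so f = g + h
Step 3: On |z| = 6: |g| = 10077696 and |h| <= 30 + 3 = 33
Step 4: Since 10077696 > 33, |h| < |g| on |z| = 6, so by Rouche f has the same number of zeros as g inside |z| < 6
Step 5: g(z) = z^9 has 9 zeros (all at the origin) inside |z| < 6. Answer = 9

9


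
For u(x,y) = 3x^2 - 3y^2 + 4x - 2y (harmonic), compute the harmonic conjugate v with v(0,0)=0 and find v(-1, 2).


Step 1: v_x = -u_y = 6y + 2
Step 2: v_y = u_x = 6x + 4
Step 3: v = 6xy + 2x + 4y + C
Step 4: v(0,0) = 0 => C = 0
Step 5: v(-1, 2) = -6

-6


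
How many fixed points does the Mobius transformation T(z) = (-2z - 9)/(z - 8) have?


Step 1: Fixed points satisfy T(z) = z
Step 2: z^2 - 6z + 9 = 0
Step 3: Discriminant = (-6)^2 - 4*1*9 = 0
Step 4: Number of fixed points = 1

1


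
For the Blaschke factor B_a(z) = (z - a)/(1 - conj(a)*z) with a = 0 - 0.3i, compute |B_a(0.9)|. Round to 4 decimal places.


Step 1: Numerator z0 - a = 0.9 - (0 - 0.3i) = 0.9 + 0.3i
Step 2: Denominator 1 - conj(a)*z0 = 1 - (0 + 0.3i)*0.9 = 1 - 0.27i
Step 3: |z0 - a|^2 = 0.9^2 + 0.3^2 = 0.9; |1 - conj(a)*z0|^2 = 1^2 + (-0.27)^2 = 1.0729
Step 4: |B_a(0.9)| = sqrt(0.9 / 1.0729) = sqrt(0.838848)
Step 5: = 0.9159

0.9159


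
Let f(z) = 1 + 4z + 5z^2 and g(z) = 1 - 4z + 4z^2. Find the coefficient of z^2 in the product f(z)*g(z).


Step 1: z^2 term in f*g comes from: (1)*(4z^2) + (4z)*(-4z) + (5z^2)*(1)
Step 2: = 4 - 16 + 5
Step 3: = -7

-7


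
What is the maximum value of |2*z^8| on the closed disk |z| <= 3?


Step 1: On |z| = 3, |f(z)| = 2 * |z|^8 = 2 * 3^8
Step 2: By maximum modulus principle, maximum is on boundary.
Step 3: Maximum = 2 * 6561 = 13122

13122


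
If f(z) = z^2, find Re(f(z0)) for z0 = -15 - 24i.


Step 1: z0 = -15 - 24i
Step 2: z0^2 = (-15)^2 - (-24)^2 + 720i
Step 3: real part = 225 - 576 = -351

-351


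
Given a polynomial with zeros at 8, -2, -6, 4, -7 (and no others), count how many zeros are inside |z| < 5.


Step 1: Check each root:
  z = 8: |8| = 8 >= 5
  z = -2: |-2| = 2 < 5
  z = -6: |-6| = 6 >= 5
  z = 4: |4| = 4 < 5
  z = -7: |-7| = 7 >= 5
Step 2: Count = 2

2


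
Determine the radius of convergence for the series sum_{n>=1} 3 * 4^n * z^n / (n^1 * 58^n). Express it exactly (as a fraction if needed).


Step 1: General term a_n = 3 * 4^n / (n^1 * 58^n)
Step 2: By the root test, |a_n|^(1/n) = 3^(1/n) * 4 / (n^(1/n) * 58) -> 4/58 as n -> infinity (since 3^(1/n) -> 1 and n^(1/n) -> 1)
Step 3: R = 1/lim|a_n|^(1/n) = 58/4 = 29/2

29/2


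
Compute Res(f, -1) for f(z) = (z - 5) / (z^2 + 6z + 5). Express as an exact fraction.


Step 1: Q(z) = z^2 + 6z + 5 = (z + 1)(z + 5)
Step 2: Q'(z) = 2z + 6
Step 3: Q'(-1) = 4, P(-1) = -6
Step 4: Res = P(-1)/Q'(-1) = -6/4 = -3/2

-3/2


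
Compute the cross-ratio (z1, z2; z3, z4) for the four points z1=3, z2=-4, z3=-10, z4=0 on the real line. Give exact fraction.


Step 1: (z1-z3)(z2-z4) = 13 * (-4) = -52
Step 2: (z1-z4)(z2-z3) = 3 * 6 = 18
Step 3: Cross-ratio = -52/18 = -26/9

-26/9


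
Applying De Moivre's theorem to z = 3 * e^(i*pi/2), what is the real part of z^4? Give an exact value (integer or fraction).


Step 1: By De Moivre's theorem, z^4 = 3^4 * e^(i*4*pi/2) = 81 * (cos(2*pi) + i*sin(2*pi))
Step 2: |z|^4 = 3^4 = 81
Step 3: Reduce the angle mod 2*pi: 2*pi - 2*pi = 0
Step 4: cos(0) = 1
Step 5: Re(z^4) = 81 * 1 = 81

81


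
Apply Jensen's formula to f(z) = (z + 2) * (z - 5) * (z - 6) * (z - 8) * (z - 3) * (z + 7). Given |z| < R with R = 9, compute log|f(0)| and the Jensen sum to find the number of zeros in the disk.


Jensen's formula: (1/2pi)*integral log|f(Re^it)|dt = log|f(0)| + sum_{|a_k|<R} log(R/|a_k|)
Step 1: f(0) = 2 * (-5) * (-6) * (-8) * (-3) * 7 = 10080
Step 2: log|f(0)| = log|-2| + log|5| + log|6| + log|8| + log|3| + log|-7| = 9.2183
Step 3: Zeros inside |z| < 9: -2, 5, 6, 8, 3, -7
Step 4: Jensen sum = log(9/2) + log(9/5) + log(9/6) + log(9/8) + log(9/3) + log(9/7) = 3.965
Step 5: n(R) = number of terms in the Jensen sum = count of zeros inside |z| < 9 = 6

6


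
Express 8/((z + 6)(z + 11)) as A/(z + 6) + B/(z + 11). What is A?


Step 1: Multiply both sides by (z + 6) and set z = -6
Step 2: A = 8 / (-6 + 11)
Step 3: A = 8 / 5
Step 4: A = 8/5

8/5


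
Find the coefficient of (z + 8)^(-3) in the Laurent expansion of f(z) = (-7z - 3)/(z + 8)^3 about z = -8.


Step 1: Write the numerator in powers of (z + 8): -7z - 3 = -7(z + 8) + (-7*(-8) - 3) = -7(z + 8) + 53
Step 2: Divide by (z + 8)^3: f(z) = 53(z + 8)^(-3) - 7(z + 8)^(-2)
Step 3: This finite sum is the Laurent series of f about z = -8.
Step 4: Coefficient of (z + 8)^(-3) = -7*(-8) - 3 = 53

53


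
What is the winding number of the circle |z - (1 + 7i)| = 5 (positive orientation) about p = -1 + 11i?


Step 1: Center c = (1, 7), radius = 5
Step 2: |p - c|^2 = (-2)^2 + 4^2 = 20
Step 3: r^2 = 25
Step 4: |p-c| < r so winding number = 1

1


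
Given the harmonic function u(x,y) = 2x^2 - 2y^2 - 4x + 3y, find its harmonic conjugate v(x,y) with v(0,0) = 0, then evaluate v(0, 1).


Step 1: v_x = -u_y = 4y - 3
Step 2: v_y = u_x = 4x - 4
Step 3: v = 4xy - 3x - 4y + C
Step 4: v(0,0) = 0 => C = 0
Step 5: v(0, 1) = -4

-4


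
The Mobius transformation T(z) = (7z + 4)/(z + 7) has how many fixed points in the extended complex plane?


Step 1: Fixed points satisfy T(z) = z
Step 2: z^2 - 4 = 0
Step 3: Discriminant = 0^2 - 4*1*(-4) = 16
Step 4: Number of fixed points = 2

2


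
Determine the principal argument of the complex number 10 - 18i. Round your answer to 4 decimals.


Step 1: z = 10 - 18i
Step 2: arg(z) = atan2(-18, 10)
Step 3: arg(z) = -1.0637

-1.0637


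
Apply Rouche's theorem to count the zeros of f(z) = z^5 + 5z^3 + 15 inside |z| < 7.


Step 1: On |z| = 7 the three terms have sizes |z^5| = 7^5 = 16807, |5z^3| = 5*7^3 = 1715, |15| = 15
Step 2: The dominant term is g(z) = z^5; let h(z) = 5z^3 + 15 so f = g + h
Step 3: On |z| = 7: |g| = 16807 and |h| <= 1715 + 15 = 1730
Step 4: Since 16807 > 1730, |h| < |g| on |z| = 7, so by Rouche f has the same number of zeros as g inside |z| < 7
Step 5: g(z) = z^5 has 5 zeros (all at the origin) inside |z| < 7. Answer = 5

5


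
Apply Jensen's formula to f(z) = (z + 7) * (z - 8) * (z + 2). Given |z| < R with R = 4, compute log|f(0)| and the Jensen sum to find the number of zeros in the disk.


Jensen's formula: (1/2pi)*integral log|f(Re^it)|dt = log|f(0)| + sum_{|a_k|<R} log(R/|a_k|)
Step 1: f(0) = 7 * (-8) * 2 = -112
Step 2: log|f(0)| = log|-7| + log|8| + log|-2| = 4.7185
Step 3: Zeros inside |z| < 4: -2
Step 4: Jensen sum = log(4/2) = 0.6931
Step 5: n(R) = number of terms in the Jensen sum = count of zeros inside |z| < 4 = 1

1


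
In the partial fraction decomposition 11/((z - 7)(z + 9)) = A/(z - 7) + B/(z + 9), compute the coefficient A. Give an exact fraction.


Step 1: Multiply both sides by (z - 7) and set z = 7
Step 2: A = 11 / (7 + 9)
Step 3: A = 11 / 16
Step 4: A = 11/16

11/16


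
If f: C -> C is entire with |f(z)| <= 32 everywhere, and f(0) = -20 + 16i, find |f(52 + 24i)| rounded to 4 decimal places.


Step 1: By Liouville's theorem, a bounded entire function is constant.
Step 2: f(z) = f(0) = -20 + 16i for all z.
Step 3: |f(w)| = |-20 + 16i| = sqrt(400 + 256)
Step 4: = 25.6125

25.6125


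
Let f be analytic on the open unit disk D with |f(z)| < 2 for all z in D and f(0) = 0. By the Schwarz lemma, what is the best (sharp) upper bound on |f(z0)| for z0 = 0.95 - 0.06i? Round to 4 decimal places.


Step 1: g = f/2 maps D -> D with g(0) = 0, so by the Schwarz lemma |g(z)| <= |z|, i.e. |f(z)| <= 2|z|; this is sharp (f(z) = 2z).
Step 2: |z0|^2 = 0.95^2 + (-0.06)^2 = 0.9061
Step 3: |z0| = sqrt(0.9061) = 0.951893
Step 4: Best bound = 2 * |z0| = 2 * 0.951893 = 1.9038

1.9038


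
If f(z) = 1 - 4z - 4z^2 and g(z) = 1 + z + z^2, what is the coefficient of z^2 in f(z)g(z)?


Step 1: z^2 term in f*g comes from: (1)*(z^2) + (-4z)*(z) + (-4z^2)*(1)
Step 2: = 1 - 4 - 4
Step 3: = -7

-7


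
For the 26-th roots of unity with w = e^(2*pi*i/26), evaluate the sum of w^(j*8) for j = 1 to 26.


Step 1: The sum sum_{j=1}^{n} w^(k*j) equals n if n | k, else 0.
Step 2: Here n = 26, k = 8
Step 3: Does n divide k? 26 | 8 -> False
Step 4: Sum = 0

0


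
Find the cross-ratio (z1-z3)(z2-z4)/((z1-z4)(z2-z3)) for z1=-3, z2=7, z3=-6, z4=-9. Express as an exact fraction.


Step 1: (z1-z3)(z2-z4) = 3 * 16 = 48
Step 2: (z1-z4)(z2-z3) = 6 * 13 = 78
Step 3: Cross-ratio = 48/78 = 8/13

8/13


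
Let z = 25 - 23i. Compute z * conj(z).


Step 1: conj(z) = 25 + 23i
Step 2: z * conj(z) = 25^2 + (-23)^2
Step 3: = 625 + 529 = 1154

1154


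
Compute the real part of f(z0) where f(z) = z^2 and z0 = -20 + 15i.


Step 1: z0 = -20 + 15i
Step 2: z0^2 = (-20)^2 - 15^2 - 600i
Step 3: real part = 400 - 225 = 175

175


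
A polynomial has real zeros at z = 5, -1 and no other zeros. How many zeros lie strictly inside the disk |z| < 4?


Step 1: Check each root:
  z = 5: |5| = 5 >= 4
  z = -1: |-1| = 1 < 4
Step 2: Count = 1

1


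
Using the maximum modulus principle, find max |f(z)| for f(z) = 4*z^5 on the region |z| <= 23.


Step 1: On |z| = 23, |f(z)| = 4 * |z|^5 = 4 * 23^5
Step 2: By maximum modulus principle, maximum is on boundary.
Step 3: Maximum = 4 * 6436343 = 25745372

25745372


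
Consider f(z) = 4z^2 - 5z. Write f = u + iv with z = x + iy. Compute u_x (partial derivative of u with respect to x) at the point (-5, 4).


Step 1: f(z) = 4(x+iy)^2 - 5(x+iy) + 0
Step 2: u = 4(x^2 - y^2) - 5x + 0
Step 3: u_x = 8x - 5
Step 4: At (-5, 4): u_x = -40 - 5 = -45

-45


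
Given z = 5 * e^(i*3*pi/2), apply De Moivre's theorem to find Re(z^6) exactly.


Step 1: By De Moivre's theorem, z^6 = 5^6 * e^(i*6*3*pi/2) = 15625 * (cos(9*pi) + i*sin(9*pi))
Step 2: |z|^6 = 5^6 = 15625
Step 3: Reduce the angle mod 2*pi: 9*pi - 8*pi = pi
Step 4: cos(pi) = -1
Step 5: Re(z^6) = 15625 * (-1) = -15625

-15625


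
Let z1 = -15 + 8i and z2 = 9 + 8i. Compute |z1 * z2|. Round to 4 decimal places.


Step 1: |z1| = sqrt((-15)^2 + 8^2) = sqrt(289)
Step 2: |z2| = sqrt(9^2 + 8^2) = sqrt(145)
Step 3: |z1*z2| = |z1|*|z2| = sqrt(289) * sqrt(145) = sqrt(289 * 145) = sqrt(41905)
Step 4: = 204.7071

204.7071


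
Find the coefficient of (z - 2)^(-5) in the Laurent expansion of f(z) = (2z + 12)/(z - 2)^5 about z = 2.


Step 1: Write the numerator in powers of (z - 2): 2z + 12 = 2(z - 2) + (2*2 + 12) = 2(z - 2) + 16
Step 2: Divide by (z - 2)^5: f(z) = 16(z - 2)^(-5) + 2(z - 2)^(-4)
Step 3: This finite sum is the Laurent series of f about z = 2.
Step 4: Coefficient of (z - 2)^(-5) = 2*2 + 12 = 16

16


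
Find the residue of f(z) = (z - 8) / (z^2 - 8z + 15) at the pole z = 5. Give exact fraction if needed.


Step 1: Q(z) = z^2 - 8z + 15 = (z - 5)(z - 3)
Step 2: Q'(z) = 2z - 8
Step 3: Q'(5) = 2, P(5) = -3
Step 4: Res = P(5)/Q'(5) = -3/2 = -3/2

-3/2


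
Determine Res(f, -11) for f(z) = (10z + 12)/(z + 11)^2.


Step 1: Pole of order 2 at z = -11
Step 2: Res = lim d/dz [(z + 11)^2 * f(z)] as z -> -11
Step 3: (z + 11)^2 * f(z) = 10z + 12
Step 4: d/dz[10z + 12] = 10

10


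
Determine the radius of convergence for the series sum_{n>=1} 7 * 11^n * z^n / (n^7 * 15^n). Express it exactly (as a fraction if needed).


Step 1: General term a_n = 7 * 11^n / (n^7 * 15^n)
Step 2: By the root test, |a_n|^(1/n) = 7^(1/n) * 11 / (n^(7/n) * 15) -> 11/15 as n -> infinity (since 7^(1/n) -> 1 and n^(7/n) -> 1)
Step 3: R = 1/lim|a_n|^(1/n) = 15/11

15/11


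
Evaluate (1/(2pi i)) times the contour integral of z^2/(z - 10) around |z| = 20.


Step 1: f(z) = z^2, a = 10 is inside |z| = 20
Step 2: By Cauchy integral formula: (1/(2pi*i)) * integral = f(a)
Step 3: f(10) = 10^2 = 100

100


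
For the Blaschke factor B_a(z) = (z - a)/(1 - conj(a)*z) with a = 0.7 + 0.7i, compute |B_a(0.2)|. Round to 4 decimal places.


Step 1: Numerator z0 - a = 0.2 - (0.7 + 0.7i) = -0.5 - 0.7i
Step 2: Denominator 1 - conj(a)*z0 = 1 - (0.7 - 0.7i)*0.2 = 0.86 + 0.14i
Step 3: |z0 - a|^2 = (-0.5)^2 + (-0.7)^2 = 0.74; |1 - conj(a)*z0|^2 = 0.86^2 + 0.14^2 = 0.7592
Step 4: |B_a(0.2)| = sqrt(0.74 / 0.7592) = sqrt(0.97471)
Step 5: = 0.9873

0.9873


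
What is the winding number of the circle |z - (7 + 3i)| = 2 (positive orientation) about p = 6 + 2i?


Step 1: Center c = (7, 3), radius = 2
Step 2: |p - c|^2 = (-1)^2 + (-1)^2 = 2
Step 3: r^2 = 4
Step 4: |p-c| < r so winding number = 1

1


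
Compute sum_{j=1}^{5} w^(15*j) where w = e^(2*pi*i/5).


Step 1: The sum sum_{j=1}^{n} w^(k*j) equals n if n | k, else 0.
Step 2: Here n = 5, k = 15
Step 3: Does n divide k? 5 | 15 -> True
Step 4: Sum = 5

5


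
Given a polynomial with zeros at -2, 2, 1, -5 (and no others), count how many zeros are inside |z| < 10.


Step 1: Check each root:
  z = -2: |-2| = 2 < 10
  z = 2: |2| = 2 < 10
  z = 1: |1| = 1 < 10
  z = -5: |-5| = 5 < 10
Step 2: Count = 4

4


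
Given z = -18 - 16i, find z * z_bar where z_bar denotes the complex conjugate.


Step 1: conj(z) = -18 + 16i
Step 2: z * conj(z) = (-18)^2 + (-16)^2
Step 3: = 324 + 256 = 580

580


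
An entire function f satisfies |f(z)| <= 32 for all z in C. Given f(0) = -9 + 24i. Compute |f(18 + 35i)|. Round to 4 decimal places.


Step 1: By Liouville's theorem, a bounded entire function is constant.
Step 2: f(z) = f(0) = -9 + 24i for all z.
Step 3: |f(w)| = |-9 + 24i| = sqrt(81 + 576)
Step 4: = 25.632

25.632


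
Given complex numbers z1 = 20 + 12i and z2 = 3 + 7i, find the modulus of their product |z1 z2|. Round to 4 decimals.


Step 1: |z1| = sqrt(20^2 + 12^2) = sqrt(544)
Step 2: |z2| = sqrt(3^2 + 7^2) = sqrt(58)
Step 3: |z1*z2| = |z1|*|z2| = sqrt(544) * sqrt(58) = sqrt(544 * 58) = sqrt(31552)
Step 4: = 177.6288

177.6288


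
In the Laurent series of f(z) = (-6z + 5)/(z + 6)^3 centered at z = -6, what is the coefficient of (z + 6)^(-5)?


Step 1: Write the numerator in powers of (z + 6): -6z + 5 = -6(z + 6) + (-6*(-6) + 5) = -6(z + 6) + 41
Step 2: Divide by (z + 6)^3: f(z) = 41(z + 6)^(-3) - 6(z + 6)^(-2)
Step 3: This finite sum is the Laurent series of f about z = -6.
Step 4: Only the powers -3 and -2 appear, so the coefficient of (z + 6)^(-5) = 0

0
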